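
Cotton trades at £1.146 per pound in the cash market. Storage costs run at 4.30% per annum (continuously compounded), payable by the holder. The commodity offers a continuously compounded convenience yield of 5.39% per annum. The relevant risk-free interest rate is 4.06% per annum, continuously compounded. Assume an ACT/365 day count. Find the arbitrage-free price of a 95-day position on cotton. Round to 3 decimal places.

Net carry = r + u − y = 0.0406 + 0.0430 − 0.0539 = 0.0297
F = S·e^((r+u−y)T) = 1.146 · e^(0.0297 × 95/365) = 1.146 · e^0.007730
= 1.146 × 1.007760 = £1.155 per pound

£1.155 per pound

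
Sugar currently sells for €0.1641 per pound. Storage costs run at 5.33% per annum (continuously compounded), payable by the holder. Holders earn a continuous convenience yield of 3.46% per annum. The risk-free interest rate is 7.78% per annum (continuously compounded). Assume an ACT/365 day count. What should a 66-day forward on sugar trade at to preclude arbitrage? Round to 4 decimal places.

Net carry = r + u − y = 0.0778 + 0.0533 − 0.0346 = 0.0965
F = S·e^((r+u−y)T) = 0.1641 · e^(0.0965 × 66/365) = 0.1641 · e^0.017449
= 0.1641 × 1.017602 = €0.1670 per pound

€0.1670 per pound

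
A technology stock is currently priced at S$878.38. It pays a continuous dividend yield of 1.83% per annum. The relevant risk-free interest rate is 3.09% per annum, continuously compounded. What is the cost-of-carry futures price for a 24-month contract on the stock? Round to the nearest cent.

F = S·e^((r − q)T) = 878.38 · e^((0.0309 − 0.0183) × 24/12)
= 878.38 · e^0.025200 = 878.38 × 1.025520
F = S$900.80

S$900.80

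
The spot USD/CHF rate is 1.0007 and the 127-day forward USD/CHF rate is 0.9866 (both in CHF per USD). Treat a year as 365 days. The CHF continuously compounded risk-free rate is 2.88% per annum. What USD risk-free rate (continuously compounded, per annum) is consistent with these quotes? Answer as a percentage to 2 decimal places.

F = S·e^((r_CHF − r_USD)T) ⇒ r_USD = r_CHF − ln(F/S)/T
ln(0.9866/1.0007) = -0.014190; /(127/365) = -0.040782
r_USD = 0.0288 + 0.040782 = 0.069582
r_USD = 6.96%

6.96%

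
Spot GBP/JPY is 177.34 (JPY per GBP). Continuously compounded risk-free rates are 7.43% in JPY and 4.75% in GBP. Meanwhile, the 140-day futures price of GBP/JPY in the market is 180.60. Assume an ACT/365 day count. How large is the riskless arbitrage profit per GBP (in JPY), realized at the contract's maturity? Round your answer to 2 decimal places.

Fair futures: F* = S·e^(carry·T), with carry = (r_JPY − r_GBP) = 0.0743 − 0.0475 = 0.0268
F* = 177.34 · e^(0.0268 × 140/365) = 177.34 · e^0.010279 = 177.34 × 1.010332 = 179.1723
Market 180.60 > fair 179.1723: forward overpriced → cash-and-carry (buy spot, short the forward).
At maturity, profit = |F_mkt − F*| = |180.60 − 179.1723| = 1.43 per GBP (in JPY)

1.43 per GBP (in JPY)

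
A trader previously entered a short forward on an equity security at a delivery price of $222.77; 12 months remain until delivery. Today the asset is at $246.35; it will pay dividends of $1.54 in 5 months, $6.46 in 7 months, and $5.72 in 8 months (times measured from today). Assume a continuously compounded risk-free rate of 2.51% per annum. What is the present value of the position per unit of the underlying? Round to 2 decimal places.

-$15.59

PV(remaining dividends) I = 1.54·e^(−0.0251·5/12) + 6.46·e^(−0.0251·7/12) + 5.72·e^(−0.0251·8/12) = 13.5152
Current forward F = (S − I)·e^(rT) = (246.35 − 13.5152)·e^(0.0251·12/12) = 232.8348 × 1.025418 = 238.7530
Value (long) = (F − K)·e^(−rT) = (238.7530 − 222.77) × 0.975212 = 15.5868
Short position value = −(long value) = -$15.59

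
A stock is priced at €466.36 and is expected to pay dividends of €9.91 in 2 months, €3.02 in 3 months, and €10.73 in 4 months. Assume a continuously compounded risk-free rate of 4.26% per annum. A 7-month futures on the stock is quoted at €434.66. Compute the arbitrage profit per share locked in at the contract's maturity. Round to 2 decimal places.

PV(dividends) I = 9.91·e^(−0.0426·2/12) + 3.02·e^(−0.0426·3/12) + 10.73·e^(−0.0426·4/12) = 23.4066
Fair futures F* = (S − I)·e^(rT) = (466.36 − 23.4066)·e^0.024850 = 442.9534 × 1.025161 = 454.0986
Market €434.66 < fair 454.0986: forward underpriced → reverse cash-and-carry (short the stock, invest proceeds at r, pay the dividends, go long the forward).
Profit at T = |F_mkt − F*| = |434.66 − 454.0986| = €19.44 per share

€19.44 per share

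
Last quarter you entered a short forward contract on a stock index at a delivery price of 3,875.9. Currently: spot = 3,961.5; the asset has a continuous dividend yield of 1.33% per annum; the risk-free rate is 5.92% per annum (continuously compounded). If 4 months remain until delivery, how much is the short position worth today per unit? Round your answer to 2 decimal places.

-143.81

Current fair forward for the remaining 4 months: F = S·e^((r − q)·T), (r − q) = 0.0592 − 0.0133 = 0.0459
F = 3961.5 · e^(0.0459 × 4/12) = 3961.5 × 1.01541764 = 4022.5770
Value of long forward = (F − K)·e^(−rT) = (4022.5770 − 3875.9) · e^(−0.0592·4/12)
= 146.6770 × 0.98046009 = 143.81
Short position value = −(long value) = -143.81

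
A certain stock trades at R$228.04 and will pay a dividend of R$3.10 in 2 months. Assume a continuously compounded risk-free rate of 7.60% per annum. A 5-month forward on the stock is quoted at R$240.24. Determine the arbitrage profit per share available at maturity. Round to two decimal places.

R$8.02 per share

PV(dividends) I = 3.10·e^(−0.0760·2/12) = 3.0610
Fair forward F* = (S − I)·e^(rT) = (228.04 − 3.0610)·e^0.031667 = 224.9790 × 1.032174 = 232.2175
Market R$240.24 > fair 232.2175: forward overpriced → cash-and-carry (borrow at r, buy the stock and collect the dividends, short the forward).
Profit at T = |F_mkt − F*| = |240.24 − 232.2175| = R$8.02 per share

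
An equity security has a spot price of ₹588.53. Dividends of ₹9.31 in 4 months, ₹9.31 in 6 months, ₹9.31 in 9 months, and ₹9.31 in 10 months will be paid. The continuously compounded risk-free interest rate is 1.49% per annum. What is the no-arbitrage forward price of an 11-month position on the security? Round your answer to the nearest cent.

PV(dividends) I = 9.31·e^(−0.0149·4/12) + 9.31·e^(−0.0149·6/12) + 9.31·e^(−0.0149·9/12) + 9.31·e^(−0.0149·10/12)
I = 9.2639 + 9.2409 + 9.2065 + 9.1951 = 36.9064
F = (S − I)·e^(rT) = (588.53 − 36.9064) · e^(0.0149·11/12)
= 551.6236 · e^0.013658 = 551.6236 × 1.013752 = ₹559.21

₹559.21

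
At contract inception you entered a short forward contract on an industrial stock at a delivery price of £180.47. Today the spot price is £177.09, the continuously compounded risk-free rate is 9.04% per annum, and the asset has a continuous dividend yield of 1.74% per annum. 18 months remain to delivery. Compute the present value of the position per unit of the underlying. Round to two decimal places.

Current fair forward for the remaining 18 months: F = S·e^((r − q)·T), (r − q) = 0.0904 − 0.0174 = 0.0730
F = 177.09 · e^(0.0730 × 18/12) = 177.09 × 1.115720 = 197.5829
Value of long forward = (F − K)·e^(−rT) = (197.5829 − 180.47) · e^(−0.0904·18/12)
= 17.1129 × 0.873192 = 14.94
Short position value = −(long value) = -£14.94

-£14.94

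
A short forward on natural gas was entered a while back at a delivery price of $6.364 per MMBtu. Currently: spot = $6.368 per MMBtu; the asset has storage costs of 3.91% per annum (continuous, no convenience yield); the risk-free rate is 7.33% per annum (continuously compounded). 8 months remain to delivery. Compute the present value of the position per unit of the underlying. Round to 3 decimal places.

Current fair forward for the remaining 8 months: F = S·e^((r + u)·T), (r + u) = 0.0733 + 0.0391 = 0.1124
F = 6.368 · e^(0.1124 × 8/12) = 6.368 × 1.077812 = 6.8635
Value of long forward = (F − K)·e^(−rT) = (6.8635 − 6.364) · e^(−0.0733·8/12)
= 0.4995 × 0.952308 = 0.476
Short position value = −(long value) = -$0.476

-$0.476 per MMBtu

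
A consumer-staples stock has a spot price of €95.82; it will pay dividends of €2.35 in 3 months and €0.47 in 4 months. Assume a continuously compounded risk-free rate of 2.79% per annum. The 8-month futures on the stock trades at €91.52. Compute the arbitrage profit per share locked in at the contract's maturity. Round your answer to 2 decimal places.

€3.25 per share

PV(dividends) I = 2.35·e^(−0.0279·3/12) + 0.47·e^(−0.0279·4/12) = 2.7993
Fair futures F* = (S − I)·e^(rT) = (95.82 − 2.7993)·e^0.018600 = 93.0207 × 1.018774 = 94.7671
Market €91.52 < fair 94.7671: forward underpriced → reverse cash-and-carry (short the stock, invest proceeds at r, pay the dividends, go long the forward).
Profit at T = |F_mkt − F*| = |91.52 − 94.7671| = €3.25 per share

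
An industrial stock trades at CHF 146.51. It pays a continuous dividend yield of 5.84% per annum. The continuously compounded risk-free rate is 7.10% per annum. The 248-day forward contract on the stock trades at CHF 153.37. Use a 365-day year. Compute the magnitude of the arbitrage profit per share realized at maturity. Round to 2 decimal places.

Fair forward: F* = S·e^(carry·T), with carry = (r − q) = 0.0710 − 0.0584 = 0.0126
F* = 146.51 · e^(0.0126 × 248/365) = 146.51 · e^0.008561 = 146.51 × 1.008598 = CHF 147.7697
Market CHF 153.37 > fair CHF 147.7697: forward overpriced → cash-and-carry (buy spot, short the forward).
At maturity, profit = |F_mkt − F*| = |153.37 − 147.7697| = CHF 5.60 per share

CHF 5.60 per share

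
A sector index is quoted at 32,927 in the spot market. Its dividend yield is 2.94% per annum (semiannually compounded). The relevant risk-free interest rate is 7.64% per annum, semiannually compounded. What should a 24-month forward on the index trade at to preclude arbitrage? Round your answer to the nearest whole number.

36,085

F = S · (1+r/2)^(2T) / (1+q/2)^(2T)
= 32927 × 1.161781 / 1.060109 = 32927 × 1.095907
F = 36,085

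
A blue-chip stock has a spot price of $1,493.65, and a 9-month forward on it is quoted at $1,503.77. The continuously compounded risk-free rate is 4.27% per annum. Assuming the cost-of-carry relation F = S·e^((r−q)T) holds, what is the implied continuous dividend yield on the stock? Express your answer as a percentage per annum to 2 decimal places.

3.37%

From F = S·e^((r−q)T): (r − q) = ln(F/S)/T
ln(1503.77/1493.65) = ln(1.006775) = 0.006752
(r − q) = 0.006752 / (9/12) = 0.009003
q = r − ln(F/S)/T = 0.0427 − 0.009003 = 0.033697
q = 3.37%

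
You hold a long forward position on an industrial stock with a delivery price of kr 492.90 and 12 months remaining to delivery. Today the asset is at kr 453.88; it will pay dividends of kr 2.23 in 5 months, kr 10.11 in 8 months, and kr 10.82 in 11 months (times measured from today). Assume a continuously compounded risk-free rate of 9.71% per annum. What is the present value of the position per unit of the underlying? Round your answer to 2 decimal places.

PV(remaining dividends) I = 2.23·e^(−0.0971·5/12) + 10.11·e^(−0.0971·8/12) + 10.82·e^(−0.0971·11/12) = 21.5164
Current forward F = (S − I)·e^(rT) = (453.88 − 21.5164)·e^(0.0971·12/12) = 432.3636 × 1.101971 = 476.4521
Value (long) = (F − K)·e^(−rT) = (476.4521 − 492.90) × 0.907465 = -14.9259
Value = -kr 14.93

-kr 14.93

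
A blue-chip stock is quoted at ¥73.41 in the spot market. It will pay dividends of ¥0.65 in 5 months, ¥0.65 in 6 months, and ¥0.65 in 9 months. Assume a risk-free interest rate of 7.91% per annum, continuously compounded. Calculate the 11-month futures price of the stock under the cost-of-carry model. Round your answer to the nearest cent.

PV(dividends) I = 0.65·e^(−0.0791·5/12) + 0.65·e^(−0.0791·6/12) + 0.65·e^(−0.0791·9/12)
I = 0.6289 + 0.6248 + 0.6126 = 1.8663
F = (S − I)·e^(rT) = (73.41 − 1.8663) · e^(0.0791·11/12)
= 71.5437 · e^0.072508 = 71.5437 × 1.075201 = ¥76.92

¥76.92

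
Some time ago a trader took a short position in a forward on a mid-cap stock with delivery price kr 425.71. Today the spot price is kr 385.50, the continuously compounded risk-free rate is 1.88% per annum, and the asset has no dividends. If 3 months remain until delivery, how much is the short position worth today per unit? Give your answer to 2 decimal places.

kr 38.21

Current fair forward for the remaining 3 months: F = S·e^(r·T), r = 0.0188
F = 385.50 · e^(0.0188 × 3/12) = 385.50 × 1.004711 = 387.3161
Value of long forward = (F − K)·e^(−rT) = (387.3161 − 425.71) · e^(−0.0188·3/12)
= -38.3939 × 0.995311 = -38.21
Short position value = −(long value) = kr 38.21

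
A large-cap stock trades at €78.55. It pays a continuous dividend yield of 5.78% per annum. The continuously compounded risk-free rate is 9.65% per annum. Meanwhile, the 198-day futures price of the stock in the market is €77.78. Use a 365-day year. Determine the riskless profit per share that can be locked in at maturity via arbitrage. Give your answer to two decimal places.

€2.44 per share

Fair futures: F* = S·e^(carry·T), with carry = (r − q) = 0.0965 − 0.0578 = 0.0387
F* = 78.55 · e^(0.0387 × 198/365) = 78.55 · e^0.020993 = 78.55 × 1.021215 = €80.2164
Market €77.78 < fair €80.2164: forward underpriced → reverse cash-and-carry (short spot, go long the forward).
At maturity, profit = |F_mkt − F*| = |77.78 − 80.2164| = €2.44 per share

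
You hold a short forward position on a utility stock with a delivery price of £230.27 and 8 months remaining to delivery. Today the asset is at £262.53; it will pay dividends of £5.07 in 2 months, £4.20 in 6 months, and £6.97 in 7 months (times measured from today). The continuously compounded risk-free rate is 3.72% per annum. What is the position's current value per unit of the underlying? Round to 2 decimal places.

-£21.92

PV(remaining dividends) I = 5.07·e^(−0.0372·2/12) + 4.20·e^(−0.0372·6/12) + 6.97·e^(−0.0372·7/12) = 15.9816
Current forward F = (S − I)·e^(rT) = (262.53 − 15.9816)·e^(0.0372·8/12) = 246.5484 × 1.025110 = 252.7392
Value (long) = (F − K)·e^(−rT) = (252.7392 − 230.27) × 0.975505 = 21.9188
Short position value = −(long value) = -£21.92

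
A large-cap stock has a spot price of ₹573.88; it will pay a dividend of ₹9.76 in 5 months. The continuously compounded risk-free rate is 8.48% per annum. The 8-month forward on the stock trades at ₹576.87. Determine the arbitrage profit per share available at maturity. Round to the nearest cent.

PV(dividends) I = 9.76·e^(−0.0848·5/12) = 9.4212
Fair forward F* = (S − I)·e^(rT) = (573.88 − 9.4212)·e^0.056533 = 564.4588 × 1.058162 = 597.2889
Market ₹576.87 < fair 597.2889: forward underpriced → reverse cash-and-carry (short the stock, invest proceeds at r, pay the dividends, go long the forward).
Profit at T = |F_mkt − F*| = |576.87 − 597.2889| = ₹20.42 per share

₹20.42 per share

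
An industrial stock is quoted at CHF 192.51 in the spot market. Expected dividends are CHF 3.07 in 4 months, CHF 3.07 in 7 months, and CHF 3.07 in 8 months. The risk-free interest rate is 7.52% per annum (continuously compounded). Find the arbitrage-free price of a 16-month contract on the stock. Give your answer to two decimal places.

CHF 203.03

PV(dividends) I = 3.07·e^(−0.0752·4/12) + 3.07·e^(−0.0752·7/12) + 3.07·e^(−0.0752·8/12)
I = 2.9940 + 2.9382 + 2.9199 = 8.8521
F = (S − I)·e^(rT) = (192.51 − 8.8521) · e^(0.0752·16/12)
= 183.6579 · e^0.100267 = 183.6579 × 1.105466 = CHF 203.03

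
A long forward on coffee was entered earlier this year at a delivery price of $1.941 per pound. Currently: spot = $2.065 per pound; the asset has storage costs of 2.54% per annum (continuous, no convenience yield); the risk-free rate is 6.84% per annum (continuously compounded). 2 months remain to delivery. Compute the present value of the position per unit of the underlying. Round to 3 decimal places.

$0.155 per pound

Current fair forward for the remaining 2 months: F = S·e^((r + u)·T), (r + u) = 0.0684 + 0.0254 = 0.0938
F = 2.065 · e^(0.0938 × 2/12) = 2.065 × 1.015756 = 2.0975
Value of long forward = (F − K)·e^(−rT) = (2.0975 − 1.941) · e^(−0.0684·2/12)
= 0.1565 × 0.988665 = 0.155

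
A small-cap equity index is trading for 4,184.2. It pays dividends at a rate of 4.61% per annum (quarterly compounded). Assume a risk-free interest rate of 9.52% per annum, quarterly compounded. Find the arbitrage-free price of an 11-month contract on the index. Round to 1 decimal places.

4,373.4

F = S · (1+r/4)^(4T) / (1+q/4)^(4T)
= 4184.2 × 1.090073 / 1.042912 = 4184.2 × 1.045220
F = 4,373.4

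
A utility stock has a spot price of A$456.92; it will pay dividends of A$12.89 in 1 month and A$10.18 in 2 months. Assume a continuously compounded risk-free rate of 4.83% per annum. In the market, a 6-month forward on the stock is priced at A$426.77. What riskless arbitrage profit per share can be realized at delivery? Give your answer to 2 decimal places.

PV(dividends) I = 12.89·e^(−0.0483·1/12) + 10.18·e^(−0.0483·2/12) = 22.9366
Fair forward F* = (S − I)·e^(rT) = (456.92 − 22.9366)·e^0.024150 = 433.9834 × 1.024444 = 444.5917
Market A$426.77 < fair 444.5917: forward underpriced → reverse cash-and-carry (short the stock, invest proceeds at r, pay the dividends, go long the forward).
Profit at T = |F_mkt − F*| = |426.77 − 444.5917| = A$17.82 per share

A$17.82 per share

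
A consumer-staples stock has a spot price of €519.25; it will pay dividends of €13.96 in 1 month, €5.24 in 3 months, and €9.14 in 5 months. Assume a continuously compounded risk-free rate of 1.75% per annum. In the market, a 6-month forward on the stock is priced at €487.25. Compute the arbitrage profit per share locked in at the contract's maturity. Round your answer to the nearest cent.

€8.08 per share

PV(dividends) I = 13.96·e^(−0.0175·1/12) + 5.24·e^(−0.0175·3/12) + 9.14·e^(−0.0175·5/12) = 28.2304
Fair forward F* = (S − I)·e^(rT) = (519.25 − 28.2304)·e^0.008750 = 491.0196 × 1.008788 = 495.3347
Market €487.25 < fair 495.3347: forward underpriced → reverse cash-and-carry (short the stock, invest proceeds at r, pay the dividends, go long the forward).
Profit at T = |F_mkt − F*| = |487.25 − 495.3347| = €8.08 per share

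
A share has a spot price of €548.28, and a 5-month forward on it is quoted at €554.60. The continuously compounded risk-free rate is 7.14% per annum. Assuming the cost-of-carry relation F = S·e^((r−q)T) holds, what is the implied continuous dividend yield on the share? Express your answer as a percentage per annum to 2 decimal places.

From F = S·e^((r−q)T): (r − q) = ln(F/S)/T
ln(554.60/548.28) = ln(1.011527) = 0.011461
(r − q) = 0.011461 / (5/12) = 0.027506
q = r − ln(F/S)/T = 0.0714 − 0.027506 = 0.043894
q = 4.39%

4.39%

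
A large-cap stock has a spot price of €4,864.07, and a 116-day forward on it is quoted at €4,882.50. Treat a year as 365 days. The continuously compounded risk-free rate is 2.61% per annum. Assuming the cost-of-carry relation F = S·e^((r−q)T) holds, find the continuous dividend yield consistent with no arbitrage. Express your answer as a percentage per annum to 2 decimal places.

1.42%

From F = S·e^((r−q)T): (r − q) = ln(F/S)/T
ln(4882.50/4864.07) = ln(1.003789) = 0.003782
(r − q) = 0.003782 / (116/365) = 0.011900
q = r − ln(F/S)/T = 0.0261 − 0.011900 = 0.014200
q = 1.42%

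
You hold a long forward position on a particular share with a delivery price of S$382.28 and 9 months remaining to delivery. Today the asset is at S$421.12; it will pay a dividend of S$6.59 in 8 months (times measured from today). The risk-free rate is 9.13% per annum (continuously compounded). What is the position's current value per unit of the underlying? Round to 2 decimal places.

PV(remaining dividends) I = 6.59·e^(−0.0913·8/12) = 6.2009
Current forward F = (S − I)·e^(rT) = (421.12 − 6.2009)·e^(0.0913·9/12) = 414.9191 × 1.070874 = 444.3261
Value (long) = (F − K)·e^(−rT) = (444.3261 − 382.28) × 0.933817 = 57.9397
Value = S$57.94

S$57.94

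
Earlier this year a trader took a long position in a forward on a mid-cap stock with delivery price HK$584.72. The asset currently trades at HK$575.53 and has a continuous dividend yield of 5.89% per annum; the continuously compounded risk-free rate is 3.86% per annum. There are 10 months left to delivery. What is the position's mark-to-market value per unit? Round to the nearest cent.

-HK$18.25

Current fair forward for the remaining 10 months: F = S·e^((r − q)·T), (r − q) = 0.0386 − 0.0589 = -0.0203
F = 575.53 · e^(-0.0203 × 10/12) = 575.53 × 0.983226 = 565.8761
Value of long forward = (F − K)·e^(−rT) = (565.8761 − 584.72) · e^(−0.0386·10/12)
= -18.8439 × 0.968345 = -18.25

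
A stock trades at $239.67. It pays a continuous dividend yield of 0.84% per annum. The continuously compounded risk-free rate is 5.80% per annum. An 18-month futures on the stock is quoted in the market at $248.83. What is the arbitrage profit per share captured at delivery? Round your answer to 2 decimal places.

Fair futures: F* = S·e^(carry·T), with carry = (r − q) = 0.0580 − 0.0084 = 0.0496
F* = 239.67 · e^(0.0496 × 18/12) = 239.67 · e^0.074400 = 239.67 × 1.077238 = $258.1816
Market $248.83 < fair $258.1816: forward underpriced → reverse cash-and-carry (short spot, go long the forward).
At maturity, profit = |F_mkt − F*| = |248.83 − 258.1816| = $9.35 per share

$9.35 per share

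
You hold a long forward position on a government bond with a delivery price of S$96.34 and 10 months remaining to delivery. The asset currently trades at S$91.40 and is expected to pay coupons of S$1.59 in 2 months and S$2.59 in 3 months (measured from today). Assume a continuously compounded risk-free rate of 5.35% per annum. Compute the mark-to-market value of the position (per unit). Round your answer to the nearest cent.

PV(remaining coupons) I = 1.59·e^(−0.0535·2/12) + 2.59·e^(−0.0535·3/12) = 4.1315
Current forward F = (S − I)·e^(rT) = (91.40 − 4.1315)·e^(0.0535·10/12) = 87.2685 × 1.045592 = 91.2472
Value (long) = (F − K)·e^(−rT) = (91.2472 − 96.34) × 0.956396 = -4.8707
Value = -S$4.87

-S$4.87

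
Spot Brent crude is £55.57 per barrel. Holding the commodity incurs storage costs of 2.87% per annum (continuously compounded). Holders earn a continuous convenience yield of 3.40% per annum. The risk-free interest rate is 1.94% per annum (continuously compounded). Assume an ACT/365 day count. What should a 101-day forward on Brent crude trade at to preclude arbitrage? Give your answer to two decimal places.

£55.79 per barrel

Net carry = r + u − y = 0.0194 + 0.0287 − 0.0340 = 0.0141
F = S·e^((r+u−y)T) = 55.57 · e^(0.0141 × 101/365) = 55.57 · e^0.003902
= 55.57 × 1.003910 = £55.79 per barrel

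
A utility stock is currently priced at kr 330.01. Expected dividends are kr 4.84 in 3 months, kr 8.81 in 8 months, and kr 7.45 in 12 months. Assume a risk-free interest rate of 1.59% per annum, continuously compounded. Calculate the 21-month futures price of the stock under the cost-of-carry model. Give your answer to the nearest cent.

kr 317.86

PV(dividends) I = 4.84·e^(−0.0159·3/12) + 8.81·e^(−0.0159·8/12) + 7.45·e^(−0.0159·12/12)
I = 4.8208 + 8.7171 + 7.3325 = 20.8704
F = (S − I)·e^(rT) = (330.01 − 20.8704) · e^(0.0159·21/12)
= 309.1396 · e^0.027825 = 309.1396 × 1.028216 = kr 317.86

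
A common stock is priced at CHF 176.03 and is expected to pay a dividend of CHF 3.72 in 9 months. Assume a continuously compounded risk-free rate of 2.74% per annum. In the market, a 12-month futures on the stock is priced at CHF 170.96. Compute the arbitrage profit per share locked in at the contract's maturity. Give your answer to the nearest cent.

CHF 6.21 per share

PV(dividends) I = 3.72·e^(−0.0274·9/12) = 3.6443
Fair futures F* = (S − I)·e^(rT) = (176.03 − 3.6443)·e^0.027400 = 172.3857 × 1.027779 = 177.1744
Market CHF 170.96 < fair 177.1744: forward underpriced → reverse cash-and-carry (short the stock, invest proceeds at r, pay the dividends, go long the forward).
Profit at T = |F_mkt − F*| = |170.96 − 177.1744| = CHF 6.21 per share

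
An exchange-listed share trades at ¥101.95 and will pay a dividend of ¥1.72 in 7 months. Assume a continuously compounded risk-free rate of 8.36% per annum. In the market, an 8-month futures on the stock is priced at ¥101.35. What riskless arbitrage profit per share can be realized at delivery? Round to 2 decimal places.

¥4.71 per share

PV(dividends) I = 1.72·e^(−0.0836·7/12) = 1.6381
Fair futures F* = (S − I)·e^(rT) = (101.95 − 1.6381)·e^0.055733 = 100.3119 × 1.057315 = 106.0613
Market ¥101.35 < fair 106.0613: forward underpriced → reverse cash-and-carry (short the stock, invest proceeds at r, pay the dividends, go long the forward).
Profit at T = |F_mkt − F*| = |101.35 − 106.0613| = ¥4.71 per share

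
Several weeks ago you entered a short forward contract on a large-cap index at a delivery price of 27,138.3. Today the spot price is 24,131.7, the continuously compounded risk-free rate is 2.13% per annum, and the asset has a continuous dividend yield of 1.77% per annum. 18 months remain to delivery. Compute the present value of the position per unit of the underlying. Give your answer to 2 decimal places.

Current fair forward for the remaining 18 months: F = S·e^((r − q)·T), (r − q) = 0.0213 − 0.0177 = 0.0036
F = 24131.7 · e^(0.0036 × 18/12) = 24131.7 × 1.00541461 = 24262.3637
Value of long forward = (F − K)·e^(−rT) = (24262.3637 − 27138.3) · e^(−0.0213·18/12)
= -2875.9363 × 0.96855501 = -2785.50
Short position value = −(long value) = 2785.50

2785.50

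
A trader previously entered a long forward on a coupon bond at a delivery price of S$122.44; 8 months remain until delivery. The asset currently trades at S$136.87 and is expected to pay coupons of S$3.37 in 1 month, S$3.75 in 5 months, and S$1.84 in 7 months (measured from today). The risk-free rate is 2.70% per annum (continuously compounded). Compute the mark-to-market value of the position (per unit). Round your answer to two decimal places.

PV(remaining coupons) I = 3.37·e^(−0.0270·1/12) + 3.75·e^(−0.0270·5/12) + 1.84·e^(−0.0270·7/12) = 8.8817
Current forward F = (S − I)·e^(rT) = (136.87 − 8.8817)·e^(0.0270·8/12) = 127.9883 × 1.018163 = 130.3130
Value (long) = (F − K)·e^(−rT) = (130.3130 − 122.44) × 0.982161 = 7.7326
Value = S$7.73

S$7.73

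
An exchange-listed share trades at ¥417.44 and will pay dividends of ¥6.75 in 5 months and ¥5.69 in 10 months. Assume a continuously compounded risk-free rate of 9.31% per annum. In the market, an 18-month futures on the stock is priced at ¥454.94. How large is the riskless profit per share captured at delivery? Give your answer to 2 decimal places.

PV(dividends) I = 6.75·e^(−0.0931·5/12) + 5.69·e^(−0.0931·10/12) = 11.7584
Fair futures F* = (S − I)·e^(rT) = (417.44 − 11.7584)·e^0.139650 = 405.6816 × 1.149871 = 466.4815
Market ¥454.94 < fair 466.4815: forward underpriced → reverse cash-and-carry (short the stock, invest proceeds at r, pay the dividends, go long the forward).
Profit at T = |F_mkt − F*| = |454.94 − 466.4815| = ¥11.54 per share

¥11.54 per share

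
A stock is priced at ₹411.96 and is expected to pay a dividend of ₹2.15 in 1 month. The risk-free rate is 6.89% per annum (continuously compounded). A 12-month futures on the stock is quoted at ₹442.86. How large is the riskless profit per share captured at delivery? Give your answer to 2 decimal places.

PV(dividends) I = 2.15·e^(−0.0689·1/12) = 2.1377
Fair futures F* = (S − I)·e^(rT) = (411.96 − 2.1377)·e^0.068900 = 409.8223 × 1.071329 = 439.0545
Market ₹442.86 > fair 439.0545: forward overpriced → cash-and-carry (borrow at r, buy the stock and collect the dividends, short the forward).
Profit at T = |F_mkt − F*| = |442.86 − 439.0545| = ₹3.81 per share

₹3.81 per share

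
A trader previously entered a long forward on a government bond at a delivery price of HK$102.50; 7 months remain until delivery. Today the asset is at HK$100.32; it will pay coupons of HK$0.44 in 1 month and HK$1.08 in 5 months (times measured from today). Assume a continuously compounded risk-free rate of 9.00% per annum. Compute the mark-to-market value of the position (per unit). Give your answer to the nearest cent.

HK$1.59

PV(remaining coupons) I = 0.44·e^(−0.0900·1/12) + 1.08·e^(−0.0900·5/12) = 1.4770
Current forward F = (S − I)·e^(rT) = (100.32 − 1.4770)·e^(0.0900·7/12) = 98.8430 × 1.053903 = 104.1709
Value (long) = (F − K)·e^(−rT) = (104.1709 − 102.50) × 0.948854 = 1.5854
Value = HK$1.59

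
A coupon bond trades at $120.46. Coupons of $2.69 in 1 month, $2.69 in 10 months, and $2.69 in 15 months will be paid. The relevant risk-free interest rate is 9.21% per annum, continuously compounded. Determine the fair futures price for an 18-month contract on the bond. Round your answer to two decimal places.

PV(coupons) I = 2.69·e^(−0.0921·1/12) + 2.69·e^(−0.0921·10/12) + 2.69·e^(−0.0921·15/12)
I = 2.6694 + 2.4913 + 2.3975 = 7.5582
F = (S − I)·e^(rT) = (120.46 − 7.5582) · e^(0.0921·18/12)
= 112.9018 · e^0.138150 = 112.9018 × 1.148148 = $129.63

$129.63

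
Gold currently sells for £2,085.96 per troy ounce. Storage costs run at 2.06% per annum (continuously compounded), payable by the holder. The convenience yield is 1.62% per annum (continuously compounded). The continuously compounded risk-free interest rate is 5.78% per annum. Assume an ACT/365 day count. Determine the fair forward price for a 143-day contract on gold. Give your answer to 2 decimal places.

Net carry = r + u − y = 0.0578 + 0.0206 − 0.0162 = 0.0622
F = S·e^((r+u−y)T) = 2085.96 · e^(0.0622 × 143/365) = 2085.96 · e^0.02436877
= 2085.96 × 1.02466812 = £2,137.42 per troy ounce

£2,137.42 per troy ounce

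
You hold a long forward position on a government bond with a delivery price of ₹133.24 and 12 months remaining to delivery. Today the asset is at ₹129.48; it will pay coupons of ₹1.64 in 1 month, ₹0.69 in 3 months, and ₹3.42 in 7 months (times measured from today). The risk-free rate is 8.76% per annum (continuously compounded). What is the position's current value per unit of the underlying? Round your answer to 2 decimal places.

₹1.86

PV(remaining coupons) I = 1.64·e^(−0.0876·1/12) + 0.69·e^(−0.0876·3/12) + 3.42·e^(−0.0876·7/12) = 5.5528
Current forward F = (S − I)·e^(rT) = (129.48 − 5.5528)·e^(0.0876·12/12) = 123.9272 × 1.091551 = 135.2729
Value (long) = (F − K)·e^(−rT) = (135.2729 − 133.24) × 0.916127 = 1.8624
Value = ₹1.86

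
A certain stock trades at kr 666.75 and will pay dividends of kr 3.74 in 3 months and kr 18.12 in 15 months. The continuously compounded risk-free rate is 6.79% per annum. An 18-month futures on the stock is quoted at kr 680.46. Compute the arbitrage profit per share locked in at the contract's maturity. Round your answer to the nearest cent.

kr 35.28 per share

PV(dividends) I = 3.74·e^(−0.0679·3/12) + 18.12·e^(−0.0679·15/12) = 20.3226
Fair futures F* = (S − I)·e^(rT) = (666.75 − 20.3226)·e^0.101850 = 646.4274 × 1.107217 = 715.7354
Market kr 680.46 < fair 715.7354: forward underpriced → reverse cash-and-carry (short the stock, invest proceeds at r, pay the dividends, go long the forward).
Profit at T = |F_mkt − F*| = |680.46 − 715.7354| = kr 35.28 per share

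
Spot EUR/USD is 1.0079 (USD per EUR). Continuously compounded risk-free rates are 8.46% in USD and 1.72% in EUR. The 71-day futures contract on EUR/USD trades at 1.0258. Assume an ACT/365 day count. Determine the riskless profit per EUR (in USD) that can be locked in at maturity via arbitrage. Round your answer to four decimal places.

Fair futures: F* = S·e^(carry·T), with carry = (r_USD − r_EUR) = 0.0846 − 0.0172 = 0.0674
F* = 1.0079 · e^(0.0674 × 71/365) = 1.0079 · e^0.013111 = 1.0079 × 1.013197 = 1.0212
Market 1.0258 > fair 1.0212: forward overpriced → cash-and-carry (buy spot, short the forward).
At maturity, profit = |F_mkt − F*| = |1.0258 − 1.0212| = 0.0046 per EUR (in USD)

0.0046 per EUR (in USD)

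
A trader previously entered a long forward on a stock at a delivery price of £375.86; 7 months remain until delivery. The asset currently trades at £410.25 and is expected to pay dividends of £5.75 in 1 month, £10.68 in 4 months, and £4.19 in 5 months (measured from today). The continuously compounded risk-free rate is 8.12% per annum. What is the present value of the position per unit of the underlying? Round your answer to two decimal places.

PV(remaining dividends) I = 5.75·e^(−0.0812·1/12) + 10.68·e^(−0.0812·4/12) + 4.19·e^(−0.0812·5/12) = 20.1566
Current forward F = (S − I)·e^(rT) = (410.25 − 20.1566)·e^(0.0812·7/12) = 390.0934 × 1.048506 = 409.0153
Value (long) = (F − K)·e^(−rT) = (409.0153 − 375.86) × 0.953738 = 31.6215
Value = £31.62

£31.62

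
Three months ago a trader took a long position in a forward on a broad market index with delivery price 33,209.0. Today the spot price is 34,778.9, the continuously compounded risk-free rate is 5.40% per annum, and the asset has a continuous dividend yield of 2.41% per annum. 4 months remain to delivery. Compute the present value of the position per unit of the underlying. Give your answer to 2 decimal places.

Current fair forward for the remaining 4 months: F = S·e^((r − q)·T), (r − q) = 0.0540 − 0.0241 = 0.0299
F = 34778.9 · e^(0.0299 × 4/12) = 34778.9 × 1.01001650 = 35127.2629
Value of long forward = (F − K)·e^(−rT) = (35127.2629 − 33209.0) · e^(−0.0540·4/12)
= 1918.2629 × 0.98216103 = 1884.04

1884.04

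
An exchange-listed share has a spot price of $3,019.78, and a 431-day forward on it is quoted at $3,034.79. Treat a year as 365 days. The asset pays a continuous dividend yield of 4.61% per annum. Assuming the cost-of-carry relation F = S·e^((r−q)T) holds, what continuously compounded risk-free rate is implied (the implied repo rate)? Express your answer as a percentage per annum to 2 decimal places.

From F = S·e^((r−q)T): (r − q) = ln(F/S)/T
ln(3034.79/3019.78) = ln(1.004971) = 0.004959
(r − q) = 0.004959 / (431/365) = 0.004200
r = ln(F/S)/T + q = 0.004200 + 0.0461 = 0.050300
r = 5.03%

5.03%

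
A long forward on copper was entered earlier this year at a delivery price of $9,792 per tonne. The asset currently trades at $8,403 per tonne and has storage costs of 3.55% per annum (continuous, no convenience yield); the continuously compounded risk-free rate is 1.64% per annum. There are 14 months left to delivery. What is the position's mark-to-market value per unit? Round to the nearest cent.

Current fair forward for the remaining 14 months: F = S·e^((r + u)·T), (r + u) = 0.0164 + 0.0355 = 0.0519
F = 8403 · e^(0.0519 × 14/12) = 8403 × 1.06242072 = 8927.5213
Value of long forward = (F − K)·e^(−rT) = (8927.5213 − 9792) · e^(−0.0164·14/12)
= -864.4787 × 0.98104855 = -848.10

-$848.10 per tonne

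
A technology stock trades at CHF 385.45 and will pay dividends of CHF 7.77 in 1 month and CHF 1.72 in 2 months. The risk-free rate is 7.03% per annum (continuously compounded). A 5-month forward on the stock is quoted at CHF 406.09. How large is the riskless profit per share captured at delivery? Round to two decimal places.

PV(dividends) I = 7.77·e^(−0.0703·1/12) + 1.72·e^(−0.0703·2/12) = 9.4246
Fair forward F* = (S − I)·e^(rT) = (385.45 − 9.4246)·e^0.029292 = 376.0254 × 1.029725 = 387.2028
Market CHF 406.09 > fair 387.2028: forward overpriced → cash-and-carry (borrow at r, buy the stock and collect the dividends, short the forward).
Profit at T = |F_mkt − F*| = |406.09 − 387.2028| = CHF 18.89 per share

CHF 18.89 per share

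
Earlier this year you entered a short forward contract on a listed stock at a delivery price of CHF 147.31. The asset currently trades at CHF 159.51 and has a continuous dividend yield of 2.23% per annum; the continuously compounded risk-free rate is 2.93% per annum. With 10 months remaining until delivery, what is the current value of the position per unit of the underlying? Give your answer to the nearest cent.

-CHF 12.82

Current fair forward for the remaining 10 months: F = S·e^((r − q)·T), (r − q) = 0.0293 − 0.0223 = 0.0070
F = 159.51 · e^(0.0070 × 10/12) = 159.51 × 1.005850 = 160.4431
Value of long forward = (F − K)·e^(−rT) = (160.4431 − 147.31) · e^(−0.0293·10/12)
= 13.1331 × 0.975879 = 12.82
Short position value = −(long value) = -CHF 12.82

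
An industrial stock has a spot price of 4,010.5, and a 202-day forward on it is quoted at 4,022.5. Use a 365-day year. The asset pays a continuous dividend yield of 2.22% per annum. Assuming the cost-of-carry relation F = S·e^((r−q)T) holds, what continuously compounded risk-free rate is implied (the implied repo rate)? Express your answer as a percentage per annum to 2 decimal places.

From F = S·e^((r−q)T): (r − q) = ln(F/S)/T
ln(4022.5/4010.5) = ln(1.002992) = 0.002988
(r − q) = 0.002988 / (202/365) = 0.005399
r = ln(F/S)/T + q = 0.005399 + 0.0222 = 0.027599
r = 2.76%

2.76%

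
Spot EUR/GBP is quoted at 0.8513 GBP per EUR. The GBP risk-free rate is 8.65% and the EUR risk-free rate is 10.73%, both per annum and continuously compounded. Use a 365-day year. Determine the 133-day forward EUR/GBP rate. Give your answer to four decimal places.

0.8449

F = S·e^((r_GBP − r_EUR)T) = 0.8513 · e^((0.0865 − 0.1073) × 133/365)
= 0.8513 · e^-0.007579 = 0.8513 × 0.992450
F = 0.8449 GBP per EUR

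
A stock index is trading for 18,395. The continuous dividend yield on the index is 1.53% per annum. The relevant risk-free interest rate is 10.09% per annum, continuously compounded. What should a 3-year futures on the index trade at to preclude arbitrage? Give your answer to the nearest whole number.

23,781

F = S·e^((r − q)T) = 18395 · e^((0.1009 − 0.0153) × 3)
= 18395 · e^0.256800 = 18395 × 1.292787
F = 23,781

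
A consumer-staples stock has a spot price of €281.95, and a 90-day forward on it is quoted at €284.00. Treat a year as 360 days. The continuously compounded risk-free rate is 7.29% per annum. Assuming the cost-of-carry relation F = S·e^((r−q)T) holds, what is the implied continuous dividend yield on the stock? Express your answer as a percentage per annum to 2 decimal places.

From F = S·e^((r−q)T): (r − q) = ln(F/S)/T
ln(284.00/281.95) = ln(1.007271) = 0.007245
(r − q) = 0.007245 / (90/360) = 0.028980
q = r − ln(F/S)/T = 0.0729 − 0.028980 = 0.043920
q = 4.39%

4.39%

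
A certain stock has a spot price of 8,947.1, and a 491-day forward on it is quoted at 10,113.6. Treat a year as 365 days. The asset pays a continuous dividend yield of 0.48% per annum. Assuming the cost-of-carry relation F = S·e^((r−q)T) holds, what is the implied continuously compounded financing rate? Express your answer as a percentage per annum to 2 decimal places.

9.59%

From F = S·e^((r−q)T): (r − q) = ln(F/S)/T
ln(10113.6/8947.1) = ln(1.130377) = 0.122551
(r − q) = 0.122551 / (491/365) = 0.091102
r = ln(F/S)/T + q = 0.091102 + 0.0048 = 0.095902
r = 9.59%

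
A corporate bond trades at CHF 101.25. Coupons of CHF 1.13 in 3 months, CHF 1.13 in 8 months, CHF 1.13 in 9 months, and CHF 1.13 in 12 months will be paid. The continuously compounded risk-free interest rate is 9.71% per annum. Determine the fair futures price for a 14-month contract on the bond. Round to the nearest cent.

PV(coupons) I = 1.13·e^(−0.0971·3/12) + 1.13·e^(−0.0971·8/12) + 1.13·e^(−0.0971·9/12) + 1.13·e^(−0.0971·12/12)
I = 1.1029 + 1.0592 + 1.0506 + 1.0254 = 4.2381
F = (S − I)·e^(rT) = (101.25 − 4.2381) · e^(0.0971·14/12)
= 97.0119 · e^0.113283 = 97.0119 × 1.119949 = CHF 108.65

CHF 108.65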